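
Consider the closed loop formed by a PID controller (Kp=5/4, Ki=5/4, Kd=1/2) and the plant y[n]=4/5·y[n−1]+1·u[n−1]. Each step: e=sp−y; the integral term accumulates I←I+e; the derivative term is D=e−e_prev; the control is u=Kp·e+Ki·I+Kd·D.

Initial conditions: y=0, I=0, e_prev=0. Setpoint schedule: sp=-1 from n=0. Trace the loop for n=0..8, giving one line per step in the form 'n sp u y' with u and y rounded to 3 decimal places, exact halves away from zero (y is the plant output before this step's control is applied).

0 -1 -3.000 0.000
1 -1 5.250 -3.000
2 -1 -11.300 2.850
3 -1 22.423 -9.020
4 -1 -46.167 15.207
5 -1 93.313 -34.002
6 -1 -190.379 66.112
7 -1 386.592 -137.490
8 -1 -786.867 276.600

(exact arithmetic carried between steps; '≈' marks a value shown rounded to 6 d.p. or computed from one; I and e_prev carry over from the previous line; the table rounds u and y to 3 d.p., halves away from zero)
n=0: y=0, sp=-1, e=sp−y=-1; I=-1, D=e−e_prev=-1; u=5/4·(-1)+5/4·(-1)+1/2·(-1)=-3; next y=4/5·0+1·(-3)=-3
n=1: y=-3, sp=-1, e=sp−y=2; I=1, D=e−e_prev=3; u=5/4·2+5/4·1+1/2·3=5.25; next y=4/5·(-3)+1·5.25=2.85
n=2: y=2.85, sp=-1, e=sp−y=-3.85; I=-2.85, D=e−e_prev=-5.85; u=5/4·(-3.85)+5/4·(-2.85)+1/2·(-5.85)=-11.3; next y=4/5·2.85+1·(-11.3)=-9.02
n=3: y=-9.02, sp=-1, e=sp−y=8.02; I=5.17, D=e−e_prev=11.87; u=5/4·8.02+5/4·5.17+1/2·11.87=22.4225; next y=4/5·(-9.02)+1·22.4225=15.2065
n=4: y=15.2065, sp=-1, e=sp−y=-16.2065; I=-11.0365, D=e−e_prev=-24.2265; u=5/4·(-16.2065)+5/4·(-11.0365)+1/2·(-24.2265)=-46.167; next y=4/5·15.2065+1·(-46.167)=-34.0018
n=5: y=-34.0018, sp=-1, e=sp−y=33.0018; I=21.9653, D=e−e_prev=49.2083; u=5/4·33.0018+5/4·21.9653+1/2·49.2083=93.313025; next y=4/5·(-34.0018)+1·93.313025=66.111585
n=6: y=66.111585, sp=-1, e=sp−y=-67.111585; I=-45.146285, D=e−e_prev=-100.113385; u=5/4·(-67.111585)+5/4·(-45.146285)+1/2·(-100.113385)=-190.37903; next y=4/5·66.111585+1·(-190.37903)=-137.489762
n=7: y=-137.489762, sp=-1, e=sp−y=136.489762; I=91.343477, D=e−e_prev=203.601347; u=5/4·136.489762+5/4·91.343477+1/2·203.601347≈386.592222; next y=4/5·(-137.489762)+1·386.592222≈276.600413
n=8: y≈276.600413, sp=-1, e=sp−y≈-277.600413; I≈-186.256936, D=e−e_prev≈-414.090175; u=5/4·(-277.600413)+5/4·(-186.256936)+1/2·(-414.090175)≈-786.866773; next y=4/5·276.600413+1·(-786.866773)≈-565.586443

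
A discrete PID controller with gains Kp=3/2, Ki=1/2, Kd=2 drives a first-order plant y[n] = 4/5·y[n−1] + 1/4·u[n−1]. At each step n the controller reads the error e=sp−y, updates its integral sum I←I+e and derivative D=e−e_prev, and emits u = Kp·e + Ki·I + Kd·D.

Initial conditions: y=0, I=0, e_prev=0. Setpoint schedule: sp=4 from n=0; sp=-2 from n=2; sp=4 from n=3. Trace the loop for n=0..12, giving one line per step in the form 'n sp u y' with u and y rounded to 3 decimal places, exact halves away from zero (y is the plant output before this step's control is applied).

(exact arithmetic carried between steps; '≈' marks a value shown rounded to 6 d.p. or computed from one; I and e_prev carry over from the previous line; the table rounds u and y to 3 d.p., halves away from zero)
n=0: y=0, sp=4, e=sp−y=4; I=4, D=e−e_prev=4; u=3/2·4+1/2·4+2·4=16; next y=4/5·0+1/4·16=4
n=1: y=4, sp=4, e=sp−y=0; I=4, D=e−e_prev=-4; u=3/2·0+1/2·4+2·(-4)=-6; next y=4/5·4+1/4·(-6)=1.7
n=2: y=1.7, sp=-2, e=sp−y=-3.7; I=0.3, D=e−e_prev=-3.7; u=3/2·(-3.7)+1/2·0.3+2·(-3.7)=-12.8; next y=4/5·1.7+1/4·(-12.8)=-1.84
n=3: y=-1.84, sp=4, e=sp−y=5.84; I=6.14, D=e−e_prev=9.54; u=3/2·5.84+1/2·6.14+2·9.54=30.91; next y=4/5·(-1.84)+1/4·30.91=6.2555
n=4: y=6.2555, sp=4, e=sp−y=-2.2555; I=3.8845, D=e−e_prev=-8.0955; u=3/2·(-2.2555)+1/2·3.8845+2·(-8.0955)=-17.632; next y=4/5·6.2555+1/4·(-17.632)=0.5964
n=5: y=0.5964, sp=4, e=sp−y=3.4036; I=7.2881, D=e−e_prev=5.6591; u=3/2·3.4036+1/2·7.2881+2·5.6591=20.06765; next y=4/5·0.5964+1/4·20.06765≈5.494033
n=6: y≈5.494033, sp=4, e=sp−y≈-1.494033; I≈5.794068, D=e−e_prev≈-4.897633; u=3/2·(-1.494033)+1/2·5.794068+2·(-4.897633)≈-9.13928; next y=4/5·5.494033+1/4·(-9.13928)≈2.110406
n=7: y=2.110406, sp=4, e=sp−y=1.889594; I≈7.683662, D=e−e_prev≈3.383627; u=3/2·1.889594+1/2·7.683662+2·3.383627≈13.443475; next y=4/5·2.110406+1/4·13.443475≈5.049193
n=8: y≈5.049193, sp=4, e=sp−y≈-1.049193; I≈6.634468, D=e−e_prev≈-2.938787; u=3/2·(-1.049193)+1/2·6.634468+2·(-2.938787)≈-4.134131; next y=4/5·5.049193+1/4·(-4.134131)≈3.005822
n=9: y≈3.005822, sp=4, e=sp−y≈0.994178; I≈7.628646, D=e−e_prev≈2.043371; u=3/2·0.994178+1/2·7.628646+2·2.043371≈9.392333; next y=4/5·3.005822+1/4·9.392333≈4.752741
n=10: y≈4.752741, sp=4, e=sp−y≈-0.752741; I≈6.875905, D=e−e_prev≈-1.746919; u=3/2·(-0.752741)+1/2·6.875905+2·(-1.746919)≈-1.184996; next y=4/5·4.752741+1/4·(-1.184996)≈3.505944
n=11: y≈3.505944, sp=4, e=sp−y≈0.494056; I≈7.369962, D=e−e_prev≈1.246797; u=3/2·0.494056+1/2·7.369962+2·1.246797≈6.919660; next y=4/5·3.505944+1/4·6.919660≈4.534670
n=12: y≈4.534670, sp=4, e=sp−y≈-0.534670; I≈6.835292, D=e−e_prev≈-1.028726; u=3/2·(-0.534670)+1/2·6.835292+2·(-1.028726)≈0.558189; next y=4/5·4.534670+1/4·0.558189≈3.767283

0 4 16.000 0.000
1 4 -6.000 4.000
2 -2 -12.800 1.700
3 4 30.910 -1.840
4 4 -17.632 6.256
5 4 20.068 0.596
6 4 -9.139 5.494
7 4 13.443 2.110
8 4 -4.134 5.049
9 4 9.392 3.006
10 4 -1.185 4.753
11 4 6.920 3.506
12 4 0.558 4.535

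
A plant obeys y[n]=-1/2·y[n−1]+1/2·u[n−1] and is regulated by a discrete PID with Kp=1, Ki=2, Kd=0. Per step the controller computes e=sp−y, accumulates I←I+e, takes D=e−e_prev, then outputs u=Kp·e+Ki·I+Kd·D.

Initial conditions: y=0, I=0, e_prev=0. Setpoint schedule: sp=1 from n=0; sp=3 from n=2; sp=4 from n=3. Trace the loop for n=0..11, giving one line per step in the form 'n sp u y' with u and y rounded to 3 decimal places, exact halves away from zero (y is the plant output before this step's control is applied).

(exact arithmetic carried between steps; '≈' marks a value shown rounded to 6 d.p. or computed from one; I and e_prev carry over from the previous line; the table rounds u and y to 3 d.p., halves away from zero)
n=0: y=0, sp=1, e=sp−y=1; I=1, D=e−e_prev=1; u=1·1+2·1+0·1=3; next y=-1/2·0+1/2·3=1.5
n=1: y=1.5, sp=1, e=sp−y=-0.5; I=0.5, D=e−e_prev=-1.5; u=1·(-0.5)+2·0.5+0·(-1.5)=0.5; next y=-1/2·1.5+1/2·0.5=-0.5
n=2: y=-0.5, sp=3, e=sp−y=3.5; I=4, D=e−e_prev=4; u=1·3.5+2·4+0·4=11.5; next y=-1/2·(-0.5)+1/2·11.5=6
n=3: y=6, sp=4, e=sp−y=-2; I=2, D=e−e_prev=-5.5; u=1·(-2)+2·2+0·(-5.5)=2; next y=-1/2·6+1/2·2=-2
n=4: y=-2, sp=4, e=sp−y=6; I=8, D=e−e_prev=8; u=1·6+2·8+0·8=22; next y=-1/2·(-2)+1/2·22=12
n=5: y=12, sp=4, e=sp−y=-8; I=0, D=e−e_prev=-14; u=1·(-8)+2·0+0·(-14)=-8; next y=-1/2·12+1/2·(-8)=-10
n=6: y=-10, sp=4, e=sp−y=14; I=14, D=e−e_prev=22; u=1·14+2·14+0·22=42; next y=-1/2·(-10)+1/2·42=26
n=7: y=26, sp=4, e=sp−y=-22; I=-8, D=e−e_prev=-36; u=1·(-22)+2·(-8)+0·(-36)=-38; next y=-1/2·26+1/2·(-38)=-32
n=8: y=-32, sp=4, e=sp−y=36; I=28, D=e−e_prev=58; u=1·36+2·28+0·58=92; next y=-1/2·(-32)+1/2·92=62
n=9: y=62, sp=4, e=sp−y=-58; I=-30, D=e−e_prev=-94; u=1·(-58)+2·(-30)+0·(-94)=-118; next y=-1/2·62+1/2·(-118)=-90
n=10: y=-90, sp=4, e=sp−y=94; I=64, D=e−e_prev=152; u=1·94+2·64+0·152=222; next y=-1/2·(-90)+1/2·222=156
n=11: y=156, sp=4, e=sp−y=-152; I=-88, D=e−e_prev=-246; u=1·(-152)+2·(-88)+0·(-246)=-328; next y=-1/2·156+1/2·(-328)=-242

0 1 3.000 0.000
1 1 0.500 1.500
2 3 11.500 -0.500
3 4 2.000 6.000
4 4 22.000 -2.000
5 4 -8.000 12.000
6 4 42.000 -10.000
7 4 -38.000 26.000
8 4 92.000 -32.000
9 4 -118.000 62.000
10 4 222.000 -90.000
11 4 -328.000 156.000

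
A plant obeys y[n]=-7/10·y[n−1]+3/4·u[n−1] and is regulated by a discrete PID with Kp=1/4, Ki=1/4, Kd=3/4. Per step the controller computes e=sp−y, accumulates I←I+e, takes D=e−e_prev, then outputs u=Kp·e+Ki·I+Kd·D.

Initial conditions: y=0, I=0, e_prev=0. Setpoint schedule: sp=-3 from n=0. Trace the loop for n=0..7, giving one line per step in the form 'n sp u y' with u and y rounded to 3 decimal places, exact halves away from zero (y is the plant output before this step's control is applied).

(exact arithmetic carried between steps; '≈' marks a value shown rounded to 6 d.p. or computed from one; I and e_prev carry over from the previous line; the table rounds u and y to 3 d.p., halves away from zero)
n=0: y=0, sp=-3, e=sp−y=-3; I=-3, D=e−e_prev=-3; u=1/4·(-3)+1/4·(-3)+3/4·(-3)=-3.75; next y=-7/10·0+3/4·(-3.75)=-2.8125
n=1: y=-2.8125, sp=-3, e=sp−y=-0.1875; I=-3.1875, D=e−e_prev=2.8125; u=1/4·(-0.1875)+1/4·(-3.1875)+3/4·2.8125=1.265625; next y=-7/10·(-2.8125)+3/4·1.265625≈2.917969
n=2: y≈2.917969, sp=-3, e=sp−y≈-5.917969; I≈-9.105469, D=e−e_prev≈-5.730469; u=1/4·(-5.917969)+1/4·(-9.105469)+3/4·(-5.730469)≈-8.053711; next y=-7/10·2.917969+3/4·(-8.053711)≈-8.082861
n=3: y≈-8.082861, sp=-3, e=sp−y≈5.082861; I≈-4.022607, D=e−e_prev≈11.000830; u=1/4·5.082861+1/4·(-4.022607)+3/4·11.000830≈8.515686; next y=-7/10·(-8.082861)+3/4·8.515686≈12.044767
n=4: y≈12.044767, sp=-3, e=sp−y≈-15.044767; I≈-19.067375, D=e−e_prev≈-20.127629; u=1/4·(-15.044767)+1/4·(-19.067375)+3/4·(-20.127629)≈-23.623757; next y=-7/10·12.044767+3/4·(-23.623757)≈-26.149155
n=5: y≈-26.149155, sp=-3, e=sp−y≈23.149155; I≈4.081780, D=e−e_prev≈38.193923; u=1/4·23.149155+1/4·4.081780+3/4·38.193923≈35.453176; next y=-7/10·(-26.149155)+3/4·35.453176≈44.894290
n=6: y≈44.894290, sp=-3, e=sp−y≈-47.894290; I≈-43.812510, D=e−e_prev≈-71.043445; u=1/4·(-47.894290)+1/4·(-43.812510)+3/4·(-71.043445)≈-76.209284; next y=-7/10·44.894290+3/4·(-76.209284)≈-88.582966
n=7: y≈-88.582966, sp=-3, e=sp−y≈85.582966; I≈41.770456, D=e−e_prev≈133.477257; u=1/4·85.582966+1/4·41.770456+3/4·133.477257≈131.946298; next y=-7/10·(-88.582966)+3/4·131.946298≈160.967800

0 -3 -3.750 0.000
1 -3 1.266 -2.813
2 -3 -8.054 2.918
3 -3 8.516 -8.083
4 -3 -23.624 12.045
5 -3 35.453 -26.149
6 -3 -76.209 44.894
7 -3 131.946 -88.583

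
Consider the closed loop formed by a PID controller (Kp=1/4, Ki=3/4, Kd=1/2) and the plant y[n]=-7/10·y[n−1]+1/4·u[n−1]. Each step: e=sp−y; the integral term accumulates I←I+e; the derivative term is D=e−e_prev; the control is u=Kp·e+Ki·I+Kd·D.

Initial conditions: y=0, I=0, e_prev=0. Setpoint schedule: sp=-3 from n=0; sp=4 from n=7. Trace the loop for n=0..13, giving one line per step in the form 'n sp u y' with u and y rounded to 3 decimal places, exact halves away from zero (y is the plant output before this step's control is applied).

0 -3 -4.500 0.000
1 -3 -3.563 -1.125
2 -3 -7.064 -0.103
3 -3 -6.340 -1.694
4 -3 -10.057 -0.399
5 -3 -8.607 -2.235
6 -3 -12.569 -0.587
7 4 0.160 -2.731
8 4 -6.388 1.952
9 4 4.863 -2.963
10 4 -1.752 3.290
11 4 10.953 -2.741
12 4 1.897 4.657
13 4 16.267 -2.786

(exact arithmetic carried between steps; '≈' marks a value shown rounded to 6 d.p. or computed from one; I and e_prev carry over from the previous line; the table rounds u and y to 3 d.p., halves away from zero)
n=0: y=0, sp=-3, e=sp−y=-3; I=-3, D=e−e_prev=-3; u=1/4·(-3)+3/4·(-3)+1/2·(-3)=-4.5; next y=-7/10·0+1/4·(-4.5)=-1.125
n=1: y=-1.125, sp=-3, e=sp−y=-1.875; I=-4.875, D=e−e_prev=1.125; u=1/4·(-1.875)+3/4·(-4.875)+1/2·1.125=-3.5625; next y=-7/10·(-1.125)+1/4·(-3.5625)=-0.103125
n=2: y=-0.103125, sp=-3, e=sp−y=-2.896875; I=-7.771875, D=e−e_prev=-1.021875; u=1/4·(-2.896875)+3/4·(-7.771875)+1/2·(-1.021875)≈-7.064063; next y=-7/10·(-0.103125)+1/4·(-7.064063)≈-1.693828
n=3: y≈-1.693828, sp=-3, e=sp−y≈-1.306172; I≈-9.078047, D=e−e_prev≈1.590703; u=1/4·(-1.306172)+3/4·(-9.078047)+1/2·1.590703≈-6.339727; next y=-7/10·(-1.693828)+1/4·(-6.339727)≈-0.399252
n=4: y≈-0.399252, sp=-3, e=sp−y≈-2.600748; I≈-11.678795, D=e−e_prev≈-1.294576; u=1/4·(-2.600748)+3/4·(-11.678795)+1/2·(-1.294576)≈-10.056571; next y=-7/10·(-0.399252)+1/4·(-10.056571)≈-2.234666
n=5: y≈-2.234666, sp=-3, e=sp−y≈-0.765334; I≈-12.444128, D=e−e_prev≈1.835415; u=1/4·(-0.765334)+3/4·(-12.444128)+1/2·1.835415≈-8.606722; next y=-7/10·(-2.234666)+1/4·(-8.606722)≈-0.587414
n=6: y≈-0.587414, sp=-3, e=sp−y≈-2.412586; I≈-14.856714, D=e−e_prev≈-1.647252; u=1/4·(-2.412586)+3/4·(-14.856714)+1/2·(-1.647252)≈-12.569308; next y=-7/10·(-0.587414)+1/4·(-12.569308)≈-2.731137
n=7: y≈-2.731137, sp=4, e=sp−y≈6.731137; I≈-8.125577, D=e−e_prev≈9.143723; u=1/4·6.731137+3/4·(-8.125577)+1/2·9.143723≈0.160463; next y=-7/10·(-2.731137)+1/4·0.160463≈1.951912
n=8: y≈1.951912, sp=4, e=sp−y≈2.048088; I≈-6.077489, D=e−e_prev≈-4.683049; u=1/4·2.048088+3/4·(-6.077489)+1/2·(-4.683049)≈-6.387619; next y=-7/10·1.951912+1/4·(-6.387619)≈-2.963243
n=9: y≈-2.963243, sp=4, e=sp−y≈6.963243; I≈0.885754, D=e−e_prev≈4.915155; u=1/4·6.963243+3/4·0.885754+1/2·4.915155≈4.862704; next y=-7/10·(-2.963243)+1/4·4.862704≈3.289946
n=10: y≈3.289946, sp=4, e=sp−y≈0.710054; I≈1.595808, D=e−e_prev≈-6.253189; u=1/4·0.710054+3/4·1.595808+1/2·(-6.253189)≈-1.752225; next y=-7/10·3.289946+1/4·(-1.752225)≈-2.741019
n=11: y≈-2.741019, sp=4, e=sp−y≈6.741019; I≈8.336827, D=e−e_prev≈6.030965; u=1/4·6.741019+3/4·8.336827+1/2·6.030965≈10.953357; next y=-7/10·(-2.741019)+1/4·10.953357≈4.657052
n=12: y≈4.657052, sp=4, e=sp−y≈-0.657052; I≈7.679774, D=e−e_prev≈-7.398071; u=1/4·(-0.657052)+3/4·7.679774+1/2·(-7.398071)≈1.896532; next y=-7/10·4.657052+1/4·1.896532≈-2.785803
n=13: y≈-2.785803, sp=4, e=sp−y≈6.785803; I≈14.465578, D=e−e_prev≈7.442856; u=1/4·6.785803+3/4·14.465578+1/2·7.442856≈16.267062; next y=-7/10·(-2.785803)+1/4·16.267062≈6.016828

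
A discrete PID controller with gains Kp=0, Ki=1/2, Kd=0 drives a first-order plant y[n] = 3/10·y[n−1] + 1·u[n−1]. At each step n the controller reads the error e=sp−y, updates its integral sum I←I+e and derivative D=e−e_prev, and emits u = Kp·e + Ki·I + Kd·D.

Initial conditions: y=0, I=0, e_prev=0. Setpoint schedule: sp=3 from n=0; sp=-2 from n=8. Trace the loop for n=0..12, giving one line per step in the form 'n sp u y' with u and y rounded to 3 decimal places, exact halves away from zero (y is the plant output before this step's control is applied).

0 3 1.500 0.000
1 3 2.250 1.500
2 3 2.400 2.700
3 3 2.295 3.210
4 3 2.166 3.258
5 3 2.094 3.143
6 3 2.076 3.037
7 3 2.082 2.987
8 -2 -0.407 2.978
9 -2 -1.650 0.487
10 -2 -1.898 -1.504
11 -2 -1.723 -2.349
12 -2 -1.509 -2.428

(exact arithmetic carried between steps; '≈' marks a value shown rounded to 6 d.p. or computed from one; I and e_prev carry over from the previous line; the table rounds u and y to 3 d.p., halves away from zero)
n=0: y=0, sp=3, e=sp−y=3; I=3, D=e−e_prev=3; u=0·3+1/2·3+0·3=1.5; next y=3/10·0+1·1.5=1.5
n=1: y=1.5, sp=3, e=sp−y=1.5; I=4.5, D=e−e_prev=-1.5; u=0·1.5+1/2·4.5+0·(-1.5)=2.25; next y=3/10·1.5+1·2.25=2.7
n=2: y=2.7, sp=3, e=sp−y=0.3; I=4.8, D=e−e_prev=-1.2; u=0·0.3+1/2·4.8+0·(-1.2)=2.4; next y=3/10·2.7+1·2.4=3.21
n=3: y=3.21, sp=3, e=sp−y=-0.21; I=4.59, D=e−e_prev=-0.51; u=0·(-0.21)+1/2·4.59+0·(-0.51)=2.295; next y=3/10·3.21+1·2.295=3.258
n=4: y=3.258, sp=3, e=sp−y=-0.258; I=4.332, D=e−e_prev=-0.048; u=0·(-0.258)+1/2·4.332+0·(-0.048)=2.166; next y=3/10·3.258+1·2.166=3.1434
n=5: y=3.1434, sp=3, e=sp−y=-0.1434; I=4.1886, D=e−e_prev=0.1146; u=0·(-0.1434)+1/2·4.1886+0·0.1146=2.0943; next y=3/10·3.1434+1·2.0943=3.03732
n=6: y=3.03732, sp=3, e=sp−y=-0.03732; I=4.15128, D=e−e_prev=0.10608; u=0·(-0.03732)+1/2·4.15128+0·0.10608=2.07564; next y=3/10·3.03732+1·2.07564=2.986836
n=7: y=2.986836, sp=3, e=sp−y=0.013164; I=4.164444, D=e−e_prev=0.050484; u=0·0.013164+1/2·4.164444+0·0.050484=2.082222; next y=3/10·2.986836+1·2.082222≈2.978273
n=8: y≈2.978273, sp=-2, e=sp−y≈-4.978273; I≈-0.813829, D=e−e_prev≈-4.991437; u=0·(-4.978273)+1/2·(-0.813829)+0·(-4.991437)≈-0.406914; next y=3/10·2.978273+1·(-0.406914)≈0.486567
n=9: y≈0.486567, sp=-2, e=sp−y≈-2.486567; I≈-3.300396, D=e−e_prev≈2.491705; u=0·(-2.486567)+1/2·(-3.300396)+0·2.491705≈-1.650198; next y=3/10·0.486567+1·(-1.650198)≈-1.504228
n=10: y≈-1.504228, sp=-2, e=sp−y≈-0.495772; I≈-3.796168, D=e−e_prev≈1.990795; u=0·(-0.495772)+1/2·(-3.796168)+0·1.990795≈-1.898084; next y=3/10·(-1.504228)+1·(-1.898084)≈-2.349353
n=11: y≈-2.349353, sp=-2, e=sp−y≈0.349353; I≈-3.446816, D=e−e_prev≈0.845125; u=0·0.349353+1/2·(-3.446816)+0·0.845125≈-1.723408; next y=3/10·(-2.349353)+1·(-1.723408)≈-2.428214
n=12: y≈-2.428214, sp=-2, e=sp−y≈0.428214; I≈-3.018602, D=e−e_prev≈0.078861; u=0·0.428214+1/2·(-3.018602)+0·0.078861≈-1.509301; next y=3/10·(-2.428214)+1·(-1.509301)≈-2.237765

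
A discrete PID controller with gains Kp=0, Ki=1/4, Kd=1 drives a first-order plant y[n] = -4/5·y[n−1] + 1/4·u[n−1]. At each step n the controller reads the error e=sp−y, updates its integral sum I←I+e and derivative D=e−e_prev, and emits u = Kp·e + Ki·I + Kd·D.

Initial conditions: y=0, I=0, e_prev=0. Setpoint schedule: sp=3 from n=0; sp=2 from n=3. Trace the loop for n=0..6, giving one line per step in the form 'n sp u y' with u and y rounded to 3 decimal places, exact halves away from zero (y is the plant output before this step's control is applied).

0 3 3.750 0.000
1 3 0.328 0.938
2 3 3.788 -0.668
3 2 -0.837 1.481
4 2 6.037 -1.394
5 2 -1.014 2.625
6 2 9.071 -2.353

(exact arithmetic carried between steps; '≈' marks a value shown rounded to 6 d.p. or computed from one; I and e_prev carry over from the previous line; the table rounds u and y to 3 d.p., halves away from zero)
n=0: y=0, sp=3, e=sp−y=3; I=3, D=e−e_prev=3; u=0·3+1/4·3+1·3=3.75; next y=-4/5·0+1/4·3.75=0.9375
n=1: y=0.9375, sp=3, e=sp−y=2.0625; I=5.0625, D=e−e_prev=-0.9375; u=0·2.0625+1/4·5.0625+1·(-0.9375)=0.328125; next y=-4/5·0.9375+1/4·0.328125≈-0.667969
n=2: y≈-0.667969, sp=3, e=sp−y≈3.667969; I≈8.730469, D=e−e_prev≈1.605469; u=0·3.667969+1/4·8.730469+1·1.605469≈3.788086; next y=-4/5·(-0.667969)+1/4·3.788086≈1.481396
n=3: y≈1.481396, sp=2, e=sp−y≈0.518604; I≈9.249072, D=e−e_prev≈-3.149365; u=0·0.518604+1/4·9.249072+1·(-3.149365)≈-0.837097; next y=-4/5·1.481396+1/4·(-0.837097)≈-1.394391
n=4: y≈-1.394391, sp=2, e=sp−y≈3.394391; I≈12.643464, D=e−e_prev≈2.875788; u=0·3.394391+1/4·12.643464+1·2.875788≈6.036654; next y=-4/5·(-1.394391)+1/4·6.036654≈2.624677
n=5: y≈2.624677, sp=2, e=sp−y≈-0.624677; I≈12.018787, D=e−e_prev≈-4.019068; u=0·(-0.624677)+1/4·12.018787+1·(-4.019068)≈-1.014371; next y=-4/5·2.624677+1/4·(-1.014371)≈-2.353334
n=6: y≈-2.353334, sp=2, e=sp−y≈4.353334; I≈16.372121, D=e−e_prev≈4.978011; u=0·4.353334+1/4·16.372121+1·4.978011≈9.071041; next y=-4/5·(-2.353334)+1/4·9.071041≈4.150428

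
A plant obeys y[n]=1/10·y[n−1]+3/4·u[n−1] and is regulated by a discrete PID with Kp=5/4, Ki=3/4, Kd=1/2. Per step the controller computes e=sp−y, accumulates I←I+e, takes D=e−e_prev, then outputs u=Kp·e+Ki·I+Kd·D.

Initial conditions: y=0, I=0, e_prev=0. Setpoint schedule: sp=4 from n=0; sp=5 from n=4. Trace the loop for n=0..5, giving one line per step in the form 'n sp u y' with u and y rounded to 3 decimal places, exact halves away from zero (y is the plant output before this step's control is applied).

0 4 10.000 0.000
1 4 -7.750 7.500
2 4 24.781 -5.063
3 4 -32.559 18.080
4 5 72.679 -22.611
5 5 -114.606 52.248

(exact arithmetic carried between steps; '≈' marks a value shown rounded to 6 d.p. or computed from one; I and e_prev carry over from the previous line; the table rounds u and y to 3 d.p., halves away from zero)
n=0: y=0, sp=4, e=sp−y=4; I=4, D=e−e_prev=4; u=5/4·4+3/4·4+1/2·4=10; next y=1/10·0+3/4·10=7.5
n=1: y=7.5, sp=4, e=sp−y=-3.5; I=0.5, D=e−e_prev=-7.5; u=5/4·(-3.5)+3/4·0.5+1/2·(-7.5)=-7.75; next y=1/10·7.5+3/4·(-7.75)=-5.0625
n=2: y=-5.0625, sp=4, e=sp−y=9.0625; I=9.5625, D=e−e_prev=12.5625; u=5/4·9.0625+3/4·9.5625+1/2·12.5625=24.78125; next y=1/10·(-5.0625)+3/4·24.78125≈18.079688
n=3: y≈18.079688, sp=4, e=sp−y≈-14.079688; I≈-4.517188, D=e−e_prev≈-23.142188; u=5/4·(-14.079688)+3/4·(-4.517188)+1/2·(-23.142188)≈-32.558594; next y=1/10·18.079688+3/4·(-32.558594)≈-22.610977
n=4: y≈-22.610977, sp=5, e=sp−y≈27.610977; I≈23.093789, D=e−e_prev≈41.690664; u=5/4·27.610977+3/4·23.093789+1/2·41.690664≈72.679395; next y=1/10·(-22.610977)+3/4·72.679395≈52.248448
n=5: y≈52.248448, sp=5, e=sp−y≈-47.248448; I≈-24.154659, D=e−e_prev≈-74.859425; u=5/4·(-47.248448)+3/4·(-24.154659)+1/2·(-74.859425)≈-114.606267; next y=1/10·52.248448+3/4·(-114.606267)≈-80.729855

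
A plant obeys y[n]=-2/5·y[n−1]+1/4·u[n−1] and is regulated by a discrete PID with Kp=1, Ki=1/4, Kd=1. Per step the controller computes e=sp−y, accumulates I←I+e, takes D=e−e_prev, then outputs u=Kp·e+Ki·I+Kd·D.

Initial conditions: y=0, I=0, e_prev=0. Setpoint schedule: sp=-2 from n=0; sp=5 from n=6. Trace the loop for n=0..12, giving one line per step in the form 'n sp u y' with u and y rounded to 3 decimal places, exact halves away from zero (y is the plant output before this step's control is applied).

(exact arithmetic carried between steps; '≈' marks a value shown rounded to 6 d.p. or computed from one; I and e_prev carry over from the previous line; the table rounds u and y to 3 d.p., halves away from zero)
n=0: y=0, sp=-2, e=sp−y=-2; I=-2, D=e−e_prev=-2; u=1·(-2)+1/4·(-2)+1·(-2)=-4.5; next y=-2/5·0+1/4·(-4.5)=-1.125
n=1: y=-1.125, sp=-2, e=sp−y=-0.875; I=-2.875, D=e−e_prev=1.125; u=1·(-0.875)+1/4·(-2.875)+1·1.125=-0.46875; next y=-2/5·(-1.125)+1/4·(-0.46875)≈0.332813
n=2: y≈0.332813, sp=-2, e=sp−y≈-2.332813; I≈-5.207813, D=e−e_prev≈-1.457813; u=1·(-2.332813)+1/4·(-5.207813)+1·(-1.457813)≈-5.092578; next y=-2/5·0.332813+1/4·(-5.092578)≈-1.406270
n=3: y≈-1.406270, sp=-2, e=sp−y≈-0.593730; I≈-5.801543, D=e−e_prev≈1.739082; u=1·(-0.593730)+1/4·(-5.801543)+1·1.739082≈-0.305034; next y=-2/5·(-1.406270)+1/4·(-0.305034)≈0.486249
n=4: y≈0.486249, sp=-2, e=sp−y≈-2.486249; I≈-8.287792, D=e−e_prev≈-1.892519; u=1·(-2.486249)+1/4·(-8.287792)+1·(-1.892519)≈-6.450716; next y=-2/5·0.486249+1/4·(-6.450716)≈-1.807179
n=5: y≈-1.807179, sp=-2, e=sp−y≈-0.192821; I≈-8.480613, D=e−e_prev≈2.293428; u=1·(-0.192821)+1/4·(-8.480613)+1·2.293428≈-0.019547; next y=-2/5·(-1.807179)+1/4·(-0.019547)≈0.717985
n=6: y≈0.717985, sp=5, e=sp−y≈4.282015; I≈-4.198598, D=e−e_prev≈4.474836; u=1·4.282015+1/4·(-4.198598)+1·4.474836≈7.707202; next y=-2/5·0.717985+1/4·7.707202≈1.639607
n=7: y≈1.639607, sp=5, e=sp−y≈3.360393; I≈-0.838205, D=e−e_prev≈-0.921622; u=1·3.360393+1/4·(-0.838205)+1·(-0.921622)≈2.229220; next y=-2/5·1.639607+1/4·2.229220≈-0.098538
n=8: y≈-0.098538, sp=5, e=sp−y≈5.098538; I≈4.260333, D=e−e_prev≈1.738144; u=1·5.098538+1/4·4.260333+1·1.738144≈7.901765; next y=-2/5·(-0.098538)+1/4·7.901765≈2.014856
n=9: y≈2.014856, sp=5, e=sp−y≈2.985144; I≈7.245476, D=e−e_prev≈-2.113394; u=1·2.985144+1/4·7.245476+1·(-2.113394)≈2.683119; next y=-2/5·2.014856+1/4·2.683119≈-0.135163
n=10: y≈-0.135163, sp=5, e=sp−y≈5.135163; I≈12.380639, D=e−e_prev≈2.150019; u=1·5.135163+1/4·12.380639+1·2.150019≈10.380341; next y=-2/5·(-0.135163)+1/4·10.380341≈2.649150
n=11: y≈2.649150, sp=5, e=sp−y≈2.350850; I≈14.731489, D=e−e_prev≈-2.784313; u=1·2.350850+1/4·14.731489+1·(-2.784313)≈3.249409; next y=-2/5·2.649150+1/4·3.249409≈-0.247308
n=12: y≈-0.247308, sp=5, e=sp−y≈5.247308; I≈19.978797, D=e−e_prev≈2.896458; u=1·5.247308+1/4·19.978797+1·2.896458≈13.138466; next y=-2/5·(-0.247308)+1/4·13.138466≈3.383540

0 -2 -4.500 0.000
1 -2 -0.469 -1.125
2 -2 -5.093 0.333
3 -2 -0.305 -1.406
4 -2 -6.451 0.486
5 -2 -0.020 -1.807
6 5 7.707 0.718
7 5 2.229 1.640
8 5 7.902 -0.099
9 5 2.683 2.015
10 5 10.380 -0.135
11 5 3.249 2.649
12 5 13.138 -0.247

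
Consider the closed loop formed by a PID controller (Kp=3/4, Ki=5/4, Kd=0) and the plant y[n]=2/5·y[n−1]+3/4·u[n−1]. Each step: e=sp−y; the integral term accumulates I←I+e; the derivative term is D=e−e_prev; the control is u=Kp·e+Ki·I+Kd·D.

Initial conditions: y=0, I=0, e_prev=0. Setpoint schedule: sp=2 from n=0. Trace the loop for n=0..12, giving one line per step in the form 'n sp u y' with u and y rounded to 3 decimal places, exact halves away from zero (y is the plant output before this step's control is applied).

(exact arithmetic carried between steps; '≈' marks a value shown rounded to 6 d.p. or computed from one; I and e_prev carry over from the previous line; the table rounds u and y to 3 d.p., halves away from zero)
n=0: y=0, sp=2, e=sp−y=2; I=2, D=e−e_prev=2; u=3/4·2+5/4·2+0·2=4; next y=2/5·0+3/4·4=3
n=1: y=3, sp=2, e=sp−y=-1; I=1, D=e−e_prev=-3; u=3/4·(-1)+5/4·1+0·(-3)=0.5; next y=2/5·3+3/4·0.5=1.575
n=2: y=1.575, sp=2, e=sp−y=0.425; I=1.425, D=e−e_prev=1.425; u=3/4·0.425+5/4·1.425+0·1.425=2.1; next y=2/5·1.575+3/4·2.1=2.205
n=3: y=2.205, sp=2, e=sp−y=-0.205; I=1.22, D=e−e_prev=-0.63; u=3/4·(-0.205)+5/4·1.22+0·(-0.63)=1.37125; next y=2/5·2.205+3/4·1.37125≈1.910438
n=4: y≈1.910438, sp=2, e=sp−y≈0.089563; I≈1.309563, D=e−e_prev≈0.294563; u=3/4·0.089563+5/4·1.309563+0·0.294563≈1.704125; next y=2/5·1.910438+3/4·1.704125≈2.042269
n=5: y≈2.042269, sp=2, e=sp−y≈-0.042269; I≈1.267294, D=e−e_prev≈-0.131831; u=3/4·(-0.042269)+5/4·1.267294+0·(-0.131831)≈1.552416; next y=2/5·2.042269+3/4·1.552416≈1.981219
n=6: y≈1.981219, sp=2, e=sp−y≈0.018781; I≈1.286075, D=e−e_prev≈0.061050; u=3/4·0.018781+5/4·1.286075+0·0.061050≈1.621679; next y=2/5·1.981219+3/4·1.621679≈2.008747
n=7: y≈2.008747, sp=2, e=sp−y≈-0.008747; I≈1.277328, D=e−e_prev≈-0.027528; u=3/4·(-0.008747)+5/4·1.277328+0·(-0.027528)≈1.590100; next y=2/5·2.008747+3/4·1.590100≈1.996073
n=8: y≈1.996073, sp=2, e=sp−y≈0.003927; I≈1.281254, D=e−e_prev≈0.012673; u=3/4·0.003927+5/4·1.281254+0·0.012673≈1.604513; next y=2/5·1.996073+3/4·1.604513≈2.001814
n=9: y≈2.001814, sp=2, e=sp−y≈-0.001814; I≈1.279440, D=e−e_prev≈-0.005741; u=3/4·(-0.001814)+5/4·1.279440+0·(-0.005741)≈1.597940; next y=2/5·2.001814+3/4·1.597940≈1.999181
n=10: y≈1.999181, sp=2, e=sp−y≈0.000819; I≈1.280260, D=e−e_prev≈0.002633; u=3/4·0.000819+5/4·1.280260+0·0.002633≈1.600939; next y=2/5·1.999181+3/4·1.600939≈2.000377
n=11: y≈2.000377, sp=2, e=sp−y≈-0.000377; I≈1.279883, D=e−e_prev≈-0.001196; u=3/4·(-0.000377)+5/4·1.279883+0·(-0.001196)≈1.599571; next y=2/5·2.000377+3/4·1.599571≈1.999829
n=12: y≈1.999829, sp=2, e=sp−y≈0.000171; I≈1.280054, D=e−e_prev≈0.000548; u=3/4·0.000171+5/4·1.280054+0·0.000548≈1.600196; next y=2/5·1.999829+3/4·1.600196≈2.000078

0 2 4.000 0.000
1 2 0.500 3.000
2 2 2.100 1.575
3 2 1.371 2.205
4 2 1.704 1.910
5 2 1.552 2.042
6 2 1.622 1.981
7 2 1.590 2.009
8 2 1.605 1.996
9 2 1.598 2.002
10 2 1.601 1.999
11 2 1.600 2.000
12 2 1.600 2.000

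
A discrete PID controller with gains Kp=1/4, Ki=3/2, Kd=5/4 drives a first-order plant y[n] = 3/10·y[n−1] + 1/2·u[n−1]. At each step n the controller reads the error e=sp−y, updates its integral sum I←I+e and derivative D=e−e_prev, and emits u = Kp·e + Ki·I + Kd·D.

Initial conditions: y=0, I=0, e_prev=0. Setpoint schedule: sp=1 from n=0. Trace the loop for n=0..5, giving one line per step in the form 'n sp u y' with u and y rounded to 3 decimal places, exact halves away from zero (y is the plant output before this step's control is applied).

0 1 3.000 0.000
1 1 -1.250 1.500
2 1 4.900 -0.175
3 1 -3.149 2.398
4 1 7.729 -0.855
5 1 -6.943 3.608

(exact arithmetic carried between steps; '≈' marks a value shown rounded to 6 d.p. or computed from one; I and e_prev carry over from the previous line; the table rounds u and y to 3 d.p., halves away from zero)
n=0: y=0, sp=1, e=sp−y=1; I=1, D=e−e_prev=1; u=1/4·1+3/2·1+5/4·1=3; next y=3/10·0+1/2·3=1.5
n=1: y=1.5, sp=1, e=sp−y=-0.5; I=0.5, D=e−e_prev=-1.5; u=1/4·(-0.5)+3/2·0.5+5/4·(-1.5)=-1.25; next y=3/10·1.5+1/2·(-1.25)=-0.175
n=2: y=-0.175, sp=1, e=sp−y=1.175; I=1.675, D=e−e_prev=1.675; u=1/4·1.175+3/2·1.675+5/4·1.675=4.9; next y=3/10·(-0.175)+1/2·4.9=2.3975
n=3: y=2.3975, sp=1, e=sp−y=-1.3975; I=0.2775, D=e−e_prev=-2.5725; u=1/4·(-1.3975)+3/2·0.2775+5/4·(-2.5725)=-3.14875; next y=3/10·2.3975+1/2·(-3.14875)=-0.855125
n=4: y=-0.855125, sp=1, e=sp−y=1.855125; I=2.132625, D=e−e_prev=3.252625; u=1/4·1.855125+3/2·2.132625+5/4·3.252625=7.7285; next y=3/10·(-0.855125)+1/2·7.7285≈3.607713
n=5: y≈3.607713, sp=1, e=sp−y≈-2.607713; I≈-0.475088, D=e−e_prev≈-4.462838; u=1/4·(-2.607713)+3/2·(-0.475088)+5/4·(-4.462838)≈-6.943106; next y=3/10·3.607713+1/2·(-6.943106)≈-2.389239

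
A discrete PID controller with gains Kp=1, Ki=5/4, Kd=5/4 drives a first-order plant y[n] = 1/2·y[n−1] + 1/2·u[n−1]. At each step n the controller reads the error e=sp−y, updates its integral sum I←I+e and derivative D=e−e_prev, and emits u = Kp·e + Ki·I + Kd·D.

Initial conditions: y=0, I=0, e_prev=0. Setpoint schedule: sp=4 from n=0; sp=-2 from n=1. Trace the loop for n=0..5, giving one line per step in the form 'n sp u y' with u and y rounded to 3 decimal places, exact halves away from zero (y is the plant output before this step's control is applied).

0 4 14.000 0.000
1 -2 -31.500 7.000
2 -2 40.875 -12.250
3 -2 -63.344 14.313
4 -2 85.367 -24.516
5 -2 -127.318 30.426

(exact arithmetic carried between steps; '≈' marks a value shown rounded to 6 d.p. or computed from one; I and e_prev carry over from the previous line; the table rounds u and y to 3 d.p., halves away from zero)
n=0: y=0, sp=4, e=sp−y=4; I=4, D=e−e_prev=4; u=1·4+5/4·4+5/4·4=14; next y=1/2·0+1/2·14=7
n=1: y=7, sp=-2, e=sp−y=-9; I=-5, D=e−e_prev=-13; u=1·(-9)+5/4·(-5)+5/4·(-13)=-31.5; next y=1/2·7+1/2·(-31.5)=-12.25
n=2: y=-12.25, sp=-2, e=sp−y=10.25; I=5.25, D=e−e_prev=19.25; u=1·10.25+5/4·5.25+5/4·19.25=40.875; next y=1/2·(-12.25)+1/2·40.875=14.3125
n=3: y=14.3125, sp=-2, e=sp−y=-16.3125; I=-11.0625, D=e−e_prev=-26.5625; u=1·(-16.3125)+5/4·(-11.0625)+5/4·(-26.5625)=-63.34375; next y=1/2·14.3125+1/2·(-63.34375)=-24.515625
n=4: y=-24.515625, sp=-2, e=sp−y=22.515625; I=11.453125, D=e−e_prev=38.828125; u=1·22.515625+5/4·11.453125+5/4·38.828125≈85.367188; next y=1/2·(-24.515625)+1/2·85.367188≈30.425781
n=5: y≈30.425781, sp=-2, e=sp−y≈-32.425781; I≈-20.972656, D=e−e_prev≈-54.941406; u=1·(-32.425781)+5/4·(-20.972656)+5/4·(-54.941406)≈-127.318359; next y=1/2·30.425781+1/2·(-127.318359)≈-48.446289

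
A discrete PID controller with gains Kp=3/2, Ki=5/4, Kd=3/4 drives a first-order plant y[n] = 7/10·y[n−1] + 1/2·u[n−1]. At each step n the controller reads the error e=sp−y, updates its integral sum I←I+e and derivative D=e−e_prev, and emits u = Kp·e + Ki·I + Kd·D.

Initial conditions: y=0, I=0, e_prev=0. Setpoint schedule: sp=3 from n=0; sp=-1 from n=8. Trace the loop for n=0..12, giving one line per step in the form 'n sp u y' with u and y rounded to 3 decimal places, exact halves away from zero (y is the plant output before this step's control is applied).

0 3 10.500 0.000
1 3 -6.375 5.250
2 3 11.419 0.488
3 3 -8.483 6.051
4 3 13.075 -0.006
5 3 -10.598 6.533
6 3 15.296 -0.726
7 3 -13.021 7.140
8 -1 3.987 -1.512
9 -1 -7.427 0.935
10 -1 5.969 -3.059
11 -1 -8.110 0.843
12 -1 7.591 -3.465

(exact arithmetic carried between steps; '≈' marks a value shown rounded to 6 d.p. or computed from one; I and e_prev carry over from the previous line; the table rounds u and y to 3 d.p., halves away from zero)
n=0: y=0, sp=3, e=sp−y=3; I=3, D=e−e_prev=3; u=3/2·3+5/4·3+3/4·3=10.5; next y=7/10·0+1/2·10.5=5.25
n=1: y=5.25, sp=3, e=sp−y=-2.25; I=0.75, D=e−e_prev=-5.25; u=3/2·(-2.25)+5/4·0.75+3/4·(-5.25)=-6.375; next y=7/10·5.25+1/2·(-6.375)=0.4875
n=2: y=0.4875, sp=3, e=sp−y=2.5125; I=3.2625, D=e−e_prev=4.7625; u=3/2·2.5125+5/4·3.2625+3/4·4.7625=11.41875; next y=7/10·0.4875+1/2·11.41875=6.050625
n=3: y=6.050625, sp=3, e=sp−y=-3.050625; I=0.211875, D=e−e_prev=-5.563125; u=3/2·(-3.050625)+5/4·0.211875+3/4·(-5.563125)≈-8.483438; next y=7/10·6.050625+1/2·(-8.483438)≈-0.006281
n=4: y≈-0.006281, sp=3, e=sp−y≈3.006281; I≈3.218156, D=e−e_prev≈6.056906; u=3/2·3.006281+5/4·3.218156+3/4·6.056906≈13.074797; next y=7/10·(-0.006281)+1/2·13.074797≈6.533002
n=5: y≈6.533002, sp=3, e=sp−y≈-3.533002; I≈-0.314845, D=e−e_prev≈-6.539283; u=3/2·(-3.533002)+5/4·(-0.314845)+3/4·(-6.539283)≈-10.597521; next y=7/10·6.533002+1/2·(-10.597521)≈-0.725659
n=6: y≈-0.725659, sp=3, e=sp−y≈3.725659; I≈3.410814, D=e−e_prev≈7.258661; u=3/2·3.725659+5/4·3.410814+3/4·7.258661≈15.296003; next y=7/10·(-0.725659)+1/2·15.296003≈7.140040
n=7: y≈7.140040, sp=3, e=sp−y≈-4.140040; I≈-0.729226, D=e−e_prev≈-7.865699; u=3/2·(-4.140040)+5/4·(-0.729226)+3/4·(-7.865699)≈-13.020866; next y=7/10·7.140040+1/2·(-13.020866)≈-1.512405
n=8: y≈-1.512405, sp=-1, e=sp−y≈0.512405; I≈-0.216820, D=e−e_prev≈4.652445; u=3/2·0.512405+5/4·(-0.216820)+3/4·4.652445≈3.986916; next y=7/10·(-1.512405)+1/2·3.986916≈0.934774
n=9: y≈0.934774, sp=-1, e=sp−y≈-1.934774; I≈-2.151595, D=e−e_prev≈-2.447179; u=3/2·(-1.934774)+5/4·(-2.151595)+3/4·(-2.447179)≈-7.427039; next y=7/10·0.934774+1/2·(-7.427039)≈-3.059178
n=10: y≈-3.059178, sp=-1, e=sp−y≈2.059178; I≈-0.092417, D=e−e_prev≈3.993952; u=3/2·2.059178+5/4·(-0.092417)+3/4·3.993952≈5.968709; next y=7/10·(-3.059178)+1/2·5.968709≈0.842930
n=11: y≈0.842930, sp=-1, e=sp−y≈-1.842930; I≈-1.935347, D=e−e_prev≈-3.902108; u=3/2·(-1.842930)+5/4·(-1.935347)+3/4·(-3.902108)≈-8.110160; next y=7/10·0.842930+1/2·(-8.110160)≈-3.465029
n=12: y≈-3.465029, sp=-1, e=sp−y≈2.465029; I≈0.529682, D=e−e_prev≈4.307959; u=3/2·2.465029+5/4·0.529682+3/4·4.307959≈7.590615; next y=7/10·(-3.465029)+1/2·7.590615≈1.369787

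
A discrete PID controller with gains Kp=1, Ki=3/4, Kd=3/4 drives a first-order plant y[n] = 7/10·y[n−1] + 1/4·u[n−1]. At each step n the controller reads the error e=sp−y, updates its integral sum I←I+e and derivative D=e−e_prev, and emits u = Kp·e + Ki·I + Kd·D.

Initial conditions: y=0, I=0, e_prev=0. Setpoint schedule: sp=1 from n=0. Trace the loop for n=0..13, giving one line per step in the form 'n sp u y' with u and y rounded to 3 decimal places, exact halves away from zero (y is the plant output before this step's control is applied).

0 1 2.500 0.000
1 1 0.938 0.625
2 1 1.570 0.672
3 1 1.374 0.863
4 1 1.409 0.948
5 1 1.342 1.015
6 1 1.304 1.046
7 1 1.262 1.058
8 1 1.232 1.056
9 1 1.211 1.048
10 1 1.197 1.036
11 1 1.190 1.025
12 1 1.188 1.015
13 1 1.188 1.007

(exact arithmetic carried between steps; '≈' marks a value shown rounded to 6 d.p. or computed from one; I and e_prev carry over from the previous line; the table rounds u and y to 3 d.p., halves away from zero)
n=0: y=0, sp=1, e=sp−y=1; I=1, D=e−e_prev=1; u=1·1+3/4·1+3/4·1=2.5; next y=7/10·0+1/4·2.5=0.625
n=1: y=0.625, sp=1, e=sp−y=0.375; I=1.375, D=e−e_prev=-0.625; u=1·0.375+3/4·1.375+3/4·(-0.625)=0.9375; next y=7/10·0.625+1/4·0.9375=0.671875
n=2: y=0.671875, sp=1, e=sp−y=0.328125; I=1.703125, D=e−e_prev=-0.046875; u=1·0.328125+3/4·1.703125+3/4·(-0.046875)≈1.570313; next y=7/10·0.671875+1/4·1.570313≈0.862891
n=3: y≈0.862891, sp=1, e=sp−y≈0.137109; I≈1.840234, D=e−e_prev≈-0.191016; u=1·0.137109+3/4·1.840234+3/4·(-0.191016)≈1.374023; next y=7/10·0.862891+1/4·1.374023≈0.947529
n=4: y≈0.947529, sp=1, e=sp−y≈0.052471; I≈1.892705, D=e−e_prev≈-0.084639; u=1·0.052471+3/4·1.892705+3/4·(-0.084639)≈1.408521; next y=7/10·0.947529+1/4·1.408521≈1.015401
n=5: y≈1.015401, sp=1, e=sp−y≈-0.015401; I≈1.877304, D=e−e_prev≈-0.067871; u=1·(-0.015401)+3/4·1.877304+3/4·(-0.067871)≈1.341674; next y=7/10·1.015401+1/4·1.341674≈1.046199
n=6: y≈1.046199, sp=1, e=sp−y≈-0.046199; I≈1.831105, D=e−e_prev≈-0.030798; u=1·(-0.046199)+3/4·1.831105+3/4·(-0.030798)≈1.304031; next y=7/10·1.046199+1/4·1.304031≈1.058347
n=7: y≈1.058347, sp=1, e=sp−y≈-0.058347; I≈1.772758, D=e−e_prev≈-0.012148; u=1·(-0.058347)+3/4·1.772758+3/4·(-0.012148)≈1.262111; next y=7/10·1.058347+1/4·1.262111≈1.056371
n=8: y≈1.056371, sp=1, e=sp−y≈-0.056371; I≈1.716388, D=e−e_prev≈0.001977; u=1·(-0.056371)+3/4·1.716388+3/4·0.001977≈1.232403; next y=7/10·1.056371+1/4·1.232403≈1.047560
n=9: y≈1.047560, sp=1, e=sp−y≈-0.047560; I≈1.668828, D=e−e_prev≈0.008811; u=1·(-0.047560)+3/4·1.668828+3/4·0.008811≈1.210669; next y=7/10·1.047560+1/4·1.210669≈1.035959
n=10: y≈1.035959, sp=1, e=sp−y≈-0.035959; I≈1.632868, D=e−e_prev≈0.011601; u=1·(-0.035959)+3/4·1.632868+3/4·0.011601≈1.197393; next y=7/10·1.035959+1/4·1.197393≈1.024520
n=11: y≈1.024520, sp=1, e=sp−y≈-0.024520; I≈1.608349, D=e−e_prev≈0.011440; u=1·(-0.024520)+3/4·1.608349+3/4·0.011440≈1.190322; next y=7/10·1.024520+1/4·1.190322≈1.014744
n=12: y≈1.014744, sp=1, e=sp−y≈-0.014744; I≈1.593605, D=e−e_prev≈0.009775; u=1·(-0.014744)+3/4·1.593605+3/4·0.009775≈1.187791; next y=7/10·1.014744+1/4·1.187791≈1.007269
n=13: y≈1.007269, sp=1, e=sp−y≈-0.007269; I≈1.586336, D=e−e_prev≈0.007476; u=1·(-0.007269)+3/4·1.586336+3/4·0.007476≈1.188090; next y=7/10·1.007269+1/4·1.188090≈1.002111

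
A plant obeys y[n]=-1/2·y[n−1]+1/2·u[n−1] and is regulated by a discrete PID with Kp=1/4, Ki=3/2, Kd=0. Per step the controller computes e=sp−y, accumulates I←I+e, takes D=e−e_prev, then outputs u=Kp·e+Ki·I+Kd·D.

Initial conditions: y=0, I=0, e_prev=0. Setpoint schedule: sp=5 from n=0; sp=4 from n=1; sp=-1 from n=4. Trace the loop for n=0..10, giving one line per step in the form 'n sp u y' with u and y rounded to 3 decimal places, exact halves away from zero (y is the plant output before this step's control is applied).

0 5 8.750 0.000
1 4 6.844 4.375
2 4 11.777 1.234
3 4 8.861 5.271
4 -1 4.288 1.795
5 -1 1.055 1.247
6 -1 0.034 -0.096
7 -1 -1.604 0.065
8 -1 -1.627 -0.834
9 -1 -2.642 -0.396
10 -1 -2.276 -1.123

(exact arithmetic carried between steps; '≈' marks a value shown rounded to 6 d.p. or computed from one; I and e_prev carry over from the previous line; the table rounds u and y to 3 d.p., halves away from zero)
n=0: y=0, sp=5, e=sp−y=5; I=5, D=e−e_prev=5; u=1/4·5+3/2·5+0·5=8.75; next y=-1/2·0+1/2·8.75=4.375
n=1: y=4.375, sp=4, e=sp−y=-0.375; I=4.625, D=e−e_prev=-5.375; u=1/4·(-0.375)+3/2·4.625+0·(-5.375)=6.84375; next y=-1/2·4.375+1/2·6.84375=1.234375
n=2: y=1.234375, sp=4, e=sp−y=2.765625; I=7.390625, D=e−e_prev=3.140625; u=1/4·2.765625+3/2·7.390625+0·3.140625≈11.777344; next y=-1/2·1.234375+1/2·11.777344≈5.271484
n=3: y≈5.271484, sp=4, e=sp−y≈-1.271484; I≈6.119141, D=e−e_prev≈-4.037109; u=1/4·(-1.271484)+3/2·6.119141+0·(-4.037109)≈8.860840; next y=-1/2·5.271484+1/2·8.860840≈1.794678
n=4: y≈1.794678, sp=-1, e=sp−y≈-2.794678; I≈3.324463, D=e−e_prev≈-1.523193; u=1/4·(-2.794678)+3/2·3.324463+0·(-1.523193)≈4.288025; next y=-1/2·1.794678+1/2·4.288025≈1.246674
n=5: y≈1.246674, sp=-1, e=sp−y≈-2.246674; I≈1.077789, D=e−e_prev≈0.548004; u=1/4·(-2.246674)+3/2·1.077789+0·0.548004≈1.055016; next y=-1/2·1.246674+1/2·1.055016≈-0.095829
n=6: y≈-0.095829, sp=-1, e=sp−y≈-0.904171; I≈0.173618, D=e−e_prev≈1.342503; u=1/4·(-0.904171)+3/2·0.173618+0·1.342503≈0.034385; next y=-1/2·(-0.095829)+1/2·0.034385≈0.065107
n=7: y≈0.065107, sp=-1, e=sp−y≈-1.065107; I≈-0.891489, D=e−e_prev≈-0.160936; u=1/4·(-1.065107)+3/2·(-0.891489)+0·(-0.160936)≈-1.603510; next y=-1/2·0.065107+1/2·(-1.603510)≈-0.834308
n=8: y≈-0.834308, sp=-1, e=sp−y≈-0.165692; I≈-1.057180, D=e−e_prev≈0.899415; u=1/4·(-0.165692)+3/2·(-1.057180)+0·0.899415≈-1.627193; next y=-1/2·(-0.834308)+1/2·(-1.627193)≈-0.396443
n=9: y≈-0.396443, sp=-1, e=sp−y≈-0.603557; I≈-1.660738, D=e−e_prev≈-0.437866; u=1/4·(-0.603557)+3/2·(-1.660738)+0·(-0.437866)≈-2.641996; next y=-1/2·(-0.396443)+1/2·(-2.641996)≈-1.122777
n=10: y≈-1.122777, sp=-1, e=sp−y≈0.122777; I≈-1.537961, D=e−e_prev≈0.726334; u=1/4·0.122777+3/2·(-1.537961)+0·0.726334≈-2.276247; next y=-1/2·(-1.122777)+1/2·(-2.276247)≈-0.576735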